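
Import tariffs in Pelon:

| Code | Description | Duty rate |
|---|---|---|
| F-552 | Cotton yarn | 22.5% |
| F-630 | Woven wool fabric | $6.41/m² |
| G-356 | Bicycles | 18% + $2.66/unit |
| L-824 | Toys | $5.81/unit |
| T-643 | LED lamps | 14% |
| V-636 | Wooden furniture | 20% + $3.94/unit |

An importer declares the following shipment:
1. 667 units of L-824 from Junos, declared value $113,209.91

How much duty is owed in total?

$3,875.27

Line 1 (L-824, Junos, 667 units, $113,209.91):
Base rate for L-824 is $5.81/unit.
Duty = 667 × $5.81 = $3,875.27.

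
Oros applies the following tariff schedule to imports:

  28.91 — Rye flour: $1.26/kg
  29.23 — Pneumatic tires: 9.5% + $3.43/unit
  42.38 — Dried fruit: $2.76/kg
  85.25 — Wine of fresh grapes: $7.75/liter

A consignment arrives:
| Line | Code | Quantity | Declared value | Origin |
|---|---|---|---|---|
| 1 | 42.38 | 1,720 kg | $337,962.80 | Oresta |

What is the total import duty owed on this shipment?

Line 1 (42.38, Oresta, 1,720 kg, $337,962.80):
Base rate for 42.38 is $2.76/kg.
Duty = 1,720 × $2.76 = $4,747.20.

$4,747.20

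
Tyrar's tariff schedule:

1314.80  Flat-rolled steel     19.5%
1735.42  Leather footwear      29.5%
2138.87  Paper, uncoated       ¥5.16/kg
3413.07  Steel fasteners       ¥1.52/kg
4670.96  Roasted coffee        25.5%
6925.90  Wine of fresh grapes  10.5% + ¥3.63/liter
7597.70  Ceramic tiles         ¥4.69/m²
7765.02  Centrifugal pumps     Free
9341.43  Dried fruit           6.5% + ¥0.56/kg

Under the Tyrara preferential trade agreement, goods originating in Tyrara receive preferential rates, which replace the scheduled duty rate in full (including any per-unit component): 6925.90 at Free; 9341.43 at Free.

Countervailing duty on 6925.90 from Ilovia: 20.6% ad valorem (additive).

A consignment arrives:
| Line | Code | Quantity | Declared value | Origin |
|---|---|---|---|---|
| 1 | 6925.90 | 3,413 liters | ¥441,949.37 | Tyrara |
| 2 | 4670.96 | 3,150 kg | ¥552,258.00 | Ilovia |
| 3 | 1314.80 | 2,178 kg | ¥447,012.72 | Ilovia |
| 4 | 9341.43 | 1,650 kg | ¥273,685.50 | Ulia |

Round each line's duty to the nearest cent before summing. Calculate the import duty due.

Line 1 (6925.90, Tyrara, 3,413 liters, ¥441,949.37):
Base rate for 6925.90 is 10.5% + ¥3.63/liter.
Origin Tyrara qualifies under the Tyrar–Tyrara agreement and 6925.90 is covered: preferential rate Free applies instead.
The additional-duty order on 6925.90 targets Ilovia, not Tyrara; it does not apply.
Duty = ¥441,949.37 × 0% = ¥0.00.
Line 2 (4670.96, Ilovia, 3,150 kg, ¥552,258.00):
Base rate for 4670.96 is 25.5%.
Duty = ¥552,258.00 × 25.5% = ¥140,825.79.
Line 3 (1314.80, Ilovia, 2,178 kg, ¥447,012.72):
Base rate for 1314.80 is 19.5%.
Duty = ¥447,012.72 × 19.5% = ¥87,167.48.
Line 4 (9341.43, Ulia, 1,650 kg, ¥273,685.50):
Base rate for 9341.43 is 6.5% + ¥0.56/kg.
9341.43 has an FTA preferential rate, but origin Ulia is not Tyrara; base rate stands.
Duty = ¥273,685.50 × 6.5% + 1,650 × ¥0.56 = ¥18,713.56.
Total = ¥0.00 + ¥140,825.79 + ¥87,167.48 + ¥18,713.56 = ¥246,706.83.

¥246,706.83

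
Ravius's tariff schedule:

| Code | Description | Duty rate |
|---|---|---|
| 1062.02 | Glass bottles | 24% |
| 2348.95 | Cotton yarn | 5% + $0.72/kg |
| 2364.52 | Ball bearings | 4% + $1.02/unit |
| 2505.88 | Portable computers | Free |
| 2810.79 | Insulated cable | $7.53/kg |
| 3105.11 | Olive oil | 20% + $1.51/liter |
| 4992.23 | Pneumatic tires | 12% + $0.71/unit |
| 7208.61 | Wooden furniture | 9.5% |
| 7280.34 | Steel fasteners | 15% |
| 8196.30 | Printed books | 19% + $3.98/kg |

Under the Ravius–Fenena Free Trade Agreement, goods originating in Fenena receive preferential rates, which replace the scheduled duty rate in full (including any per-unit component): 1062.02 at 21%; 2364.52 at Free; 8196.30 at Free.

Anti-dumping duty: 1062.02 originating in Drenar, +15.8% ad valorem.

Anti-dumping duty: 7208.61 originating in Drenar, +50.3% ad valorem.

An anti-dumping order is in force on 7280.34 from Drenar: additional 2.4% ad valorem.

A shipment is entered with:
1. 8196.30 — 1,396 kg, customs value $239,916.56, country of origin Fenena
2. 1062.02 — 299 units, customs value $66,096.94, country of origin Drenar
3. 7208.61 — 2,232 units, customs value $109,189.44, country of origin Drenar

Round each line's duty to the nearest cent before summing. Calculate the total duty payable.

$91,601.87

Line 1 (8196.30, Fenena, 1,396 kg, $239,916.56):
Base rate for 8196.30 is 19% + $3.98/kg.
Origin Fenena qualifies under the Ravius–Fenena agreement and 8196.30 is covered: preferential rate Free applies instead.
Duty = $239,916.56 × 0% = $0.00.
Line 2 (1062.02, Drenar, 299 units, $66,096.94):
Base rate for 1062.02 is 24%.
1062.02 has an FTA preferential rate, but origin Drenar is not Fenena; base rate stands.
Additional duty on 1062.02 from Drenar: +15.8%. Applied ad valorem rate: 24% + 15.8% = 39.8%.
Duty = $66,096.94 × 39.8% = $26,306.58.
Line 3 (7208.61, Drenar, 2,232 units, $109,189.44):
Base rate for 7208.61 is 9.5%.
Additional duty on 7208.61 from Drenar: +50.3%. Applied ad valorem rate: 9.5% + 50.3% = 59.8%.
Duty = $109,189.44 × 59.8% = $65,295.29.
Total = $0.00 + $26,306.58 + $65,295.29 = $91,601.87.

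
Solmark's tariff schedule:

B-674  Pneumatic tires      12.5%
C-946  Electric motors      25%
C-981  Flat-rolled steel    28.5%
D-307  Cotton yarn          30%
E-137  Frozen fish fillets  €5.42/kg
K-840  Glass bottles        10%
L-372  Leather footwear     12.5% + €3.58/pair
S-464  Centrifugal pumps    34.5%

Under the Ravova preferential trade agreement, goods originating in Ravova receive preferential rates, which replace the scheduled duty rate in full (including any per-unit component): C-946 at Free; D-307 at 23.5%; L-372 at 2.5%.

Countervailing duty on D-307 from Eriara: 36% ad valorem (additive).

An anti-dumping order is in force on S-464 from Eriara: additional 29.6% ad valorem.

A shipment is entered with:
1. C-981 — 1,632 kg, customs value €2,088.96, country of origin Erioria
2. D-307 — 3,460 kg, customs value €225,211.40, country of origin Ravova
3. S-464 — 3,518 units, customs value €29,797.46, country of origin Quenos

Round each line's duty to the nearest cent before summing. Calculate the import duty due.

€63,800.15

Line 1 (C-981, Erioria, 1,632 kg, €2,088.96):
Base rate for C-981 is 28.5%.
Duty = €2,088.96 × 28.5% = €595.35.
Line 2 (D-307, Ravova, 3,460 kg, €225,211.40):
Base rate for D-307 is 30%.
Origin Ravova qualifies under the Solmark–Ravova agreement and D-307 is covered: preferential rate 23.5% applies instead.
The additional-duty order on D-307 targets Eriara, not Ravova; it does not apply.
Duty = €225,211.40 × 23.5% = €52,924.68.
Line 3 (S-464, Quenos, 3,518 units, €29,797.46):
Base rate for S-464 is 34.5%.
The additional-duty order on S-464 targets Eriara, not Quenos; it does not apply.
Duty = €29,797.46 × 34.5% = €10,280.12.
Total = €595.35 + €52,924.68 + €10,280.12 = €63,800.15.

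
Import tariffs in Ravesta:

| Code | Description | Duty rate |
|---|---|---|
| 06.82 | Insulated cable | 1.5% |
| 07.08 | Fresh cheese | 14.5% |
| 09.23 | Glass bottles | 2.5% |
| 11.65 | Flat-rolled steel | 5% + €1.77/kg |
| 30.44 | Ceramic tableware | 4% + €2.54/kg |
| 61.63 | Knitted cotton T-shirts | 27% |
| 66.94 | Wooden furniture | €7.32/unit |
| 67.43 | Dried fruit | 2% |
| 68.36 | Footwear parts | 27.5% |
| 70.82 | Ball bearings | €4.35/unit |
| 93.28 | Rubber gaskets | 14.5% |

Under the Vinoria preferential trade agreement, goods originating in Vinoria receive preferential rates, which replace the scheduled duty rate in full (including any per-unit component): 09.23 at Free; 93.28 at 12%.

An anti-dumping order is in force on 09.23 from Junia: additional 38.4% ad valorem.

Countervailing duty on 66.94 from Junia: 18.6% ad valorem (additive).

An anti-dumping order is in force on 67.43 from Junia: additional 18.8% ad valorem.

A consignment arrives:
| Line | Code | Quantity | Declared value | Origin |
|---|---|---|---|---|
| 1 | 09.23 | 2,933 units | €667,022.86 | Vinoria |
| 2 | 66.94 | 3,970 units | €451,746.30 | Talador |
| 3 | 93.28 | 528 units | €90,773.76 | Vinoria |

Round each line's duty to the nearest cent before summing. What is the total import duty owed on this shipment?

€39,953.25

Line 1 (09.23, Vinoria, 2,933 units, €667,022.86):
Base rate for 09.23 is 2.5%.
Origin Vinoria qualifies under the Ravesta–Vinoria agreement and 09.23 is covered: preferential rate Free applies instead.
The additional-duty order on 09.23 targets Junia, not Vinoria; it does not apply.
Duty = €667,022.86 × 0% = €0.00.
Line 2 (66.94, Talador, 3,970 units, €451,746.30):
Base rate for 66.94 is €7.32/unit.
The additional-duty order on 66.94 targets Junia, not Talador; it does not apply.
Duty = 3,970 × €7.32 = €29,060.40.
Line 3 (93.28, Vinoria, 528 units, €90,773.76):
Base rate for 93.28 is 14.5%.
Origin Vinoria qualifies under the Ravesta–Vinoria agreement and 93.28 is covered: preferential rate 12% applies instead.
Duty = €90,773.76 × 12% = €10,892.85.
Total = €0.00 + €29,060.40 + €10,892.85 = €39,953.25.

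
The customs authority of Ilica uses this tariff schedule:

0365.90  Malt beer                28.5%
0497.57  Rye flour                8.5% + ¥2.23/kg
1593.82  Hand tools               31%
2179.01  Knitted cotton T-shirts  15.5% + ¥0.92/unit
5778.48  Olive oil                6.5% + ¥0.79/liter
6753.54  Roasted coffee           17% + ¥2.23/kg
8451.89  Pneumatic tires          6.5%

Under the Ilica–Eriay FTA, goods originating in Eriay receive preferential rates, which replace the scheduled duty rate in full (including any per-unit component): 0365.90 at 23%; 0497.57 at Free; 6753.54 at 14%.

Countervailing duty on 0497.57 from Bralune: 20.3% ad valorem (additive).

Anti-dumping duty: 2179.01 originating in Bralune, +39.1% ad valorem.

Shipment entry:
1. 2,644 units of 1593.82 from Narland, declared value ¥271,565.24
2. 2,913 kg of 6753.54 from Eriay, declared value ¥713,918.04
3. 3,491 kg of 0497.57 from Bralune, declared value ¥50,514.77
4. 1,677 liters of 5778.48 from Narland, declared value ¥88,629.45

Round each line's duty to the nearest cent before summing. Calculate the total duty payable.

Line 1 (1593.82, Narland, 2,644 units, ¥271,565.24):
Base rate for 1593.82 is 31%.
Duty = ¥271,565.24 × 31% = ¥84,185.22.
Line 2 (6753.54, Eriay, 2,913 kg, ¥713,918.04):
Base rate for 6753.54 is 17% + ¥2.23/kg.
Origin Eriay qualifies under the Ilica–Eriay agreement and 6753.54 is covered: preferential rate 14% applies instead.
Duty = ¥713,918.04 × 14% = ¥99,948.53.
Line 3 (0497.57, Bralune, 3,491 kg, ¥50,514.77):
Base rate for 0497.57 is 8.5% + ¥2.23/kg.
0497.57 has an FTA preferential rate, but origin Bralune is not Eriay; base rate stands.
Additional duty on 0497.57 from Bralune: +20.3%. Applied ad valorem rate: 8.5% + 20.3% = 28.8%.
Duty = ¥50,514.77 × 28.8% + 3,491 × ¥2.23 = ¥22,333.18.
Line 4 (5778.48, Narland, 1,677 liters, ¥88,629.45):
Base rate for 5778.48 is 6.5% + ¥0.79/liter.
Duty = ¥88,629.45 × 6.5% + 1,677 × ¥0.79 = ¥7,085.74.
Total = ¥84,185.22 + ¥99,948.53 + ¥22,333.18 + ¥7,085.74 = ¥213,552.67.

¥213,552.67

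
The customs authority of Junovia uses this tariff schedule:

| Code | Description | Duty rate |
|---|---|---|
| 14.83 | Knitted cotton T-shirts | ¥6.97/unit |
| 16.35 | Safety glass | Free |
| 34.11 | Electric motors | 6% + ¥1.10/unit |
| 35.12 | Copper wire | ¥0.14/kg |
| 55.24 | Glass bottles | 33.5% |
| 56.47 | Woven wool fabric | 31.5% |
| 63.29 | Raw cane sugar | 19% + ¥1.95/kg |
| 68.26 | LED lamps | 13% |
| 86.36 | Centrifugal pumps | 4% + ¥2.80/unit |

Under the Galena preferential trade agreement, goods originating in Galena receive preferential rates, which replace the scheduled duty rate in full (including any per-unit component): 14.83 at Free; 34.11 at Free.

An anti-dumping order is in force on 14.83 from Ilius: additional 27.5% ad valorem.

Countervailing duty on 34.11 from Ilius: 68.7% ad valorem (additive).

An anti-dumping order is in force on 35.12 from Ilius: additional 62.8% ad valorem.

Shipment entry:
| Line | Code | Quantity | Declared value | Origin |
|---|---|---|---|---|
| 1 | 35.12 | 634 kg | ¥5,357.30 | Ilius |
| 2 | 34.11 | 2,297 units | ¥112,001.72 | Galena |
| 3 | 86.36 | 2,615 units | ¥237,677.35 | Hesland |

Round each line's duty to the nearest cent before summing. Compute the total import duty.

¥20,282.23

Line 1 (35.12, Ilius, 634 kg, ¥5,357.30):
Base rate for 35.12 is ¥0.14/kg.
Additional duty on 35.12 from Ilius: +62.8% ad valorem. Applied ad valorem rate = 62.8%.
Duty = ¥5,357.30 × 62.8% + 634 × ¥0.14 = ¥3,453.14.
Line 2 (34.11, Galena, 2,297 units, ¥112,001.72):
Base rate for 34.11 is 6% + ¥1.10/unit.
Origin Galena qualifies under the Junovia–Galena agreement and 34.11 is covered: preferential rate Free applies instead.
The additional-duty order on 34.11 targets Ilius, not Galena; it does not apply.
Duty = ¥112,001.72 × 0% = ¥0.00.
Line 3 (86.36, Hesland, 2,615 units, ¥237,677.35):
Base rate for 86.36 is 4% + ¥2.80/unit.
Duty = ¥237,677.35 × 4% + 2,615 × ¥2.80 = ¥16,829.09.
Total = ¥3,453.14 + ¥0.00 + ¥16,829.09 = ¥20,282.23.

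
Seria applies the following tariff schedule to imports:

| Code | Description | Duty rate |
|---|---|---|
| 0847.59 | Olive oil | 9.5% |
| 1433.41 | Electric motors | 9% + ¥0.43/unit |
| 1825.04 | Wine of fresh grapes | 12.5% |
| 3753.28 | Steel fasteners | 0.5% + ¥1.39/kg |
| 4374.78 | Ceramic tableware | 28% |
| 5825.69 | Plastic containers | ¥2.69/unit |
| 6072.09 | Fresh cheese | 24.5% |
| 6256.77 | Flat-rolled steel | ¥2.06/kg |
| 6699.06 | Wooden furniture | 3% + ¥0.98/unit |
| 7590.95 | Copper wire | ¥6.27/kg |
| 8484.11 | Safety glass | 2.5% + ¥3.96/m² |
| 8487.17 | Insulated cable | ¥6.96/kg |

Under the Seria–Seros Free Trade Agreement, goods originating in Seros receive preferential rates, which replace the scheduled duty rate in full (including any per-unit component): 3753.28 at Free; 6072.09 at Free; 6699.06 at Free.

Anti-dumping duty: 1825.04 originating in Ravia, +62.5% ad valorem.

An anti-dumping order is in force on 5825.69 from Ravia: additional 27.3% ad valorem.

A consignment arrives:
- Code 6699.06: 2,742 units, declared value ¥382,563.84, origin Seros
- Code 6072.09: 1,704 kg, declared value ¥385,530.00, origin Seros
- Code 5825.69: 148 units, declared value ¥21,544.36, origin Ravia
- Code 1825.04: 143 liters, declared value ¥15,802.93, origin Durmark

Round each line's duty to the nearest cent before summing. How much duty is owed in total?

¥8,255.10

Line 1 (6699.06, Seros, 2,742 units, ¥382,563.84):
Base rate for 6699.06 is 3% + ¥0.98/unit.
Origin Seros qualifies under the Seria–Seros agreement and 6699.06 is covered: preferential rate Free applies instead.
Duty = ¥382,563.84 × 0% = ¥0.00.
Line 2 (6072.09, Seros, 1,704 kg, ¥385,530.00):
Base rate for 6072.09 is 24.5%.
Origin Seros qualifies under the Seria–Seros agreement and 6072.09 is covered: preferential rate Free applies instead.
Duty = ¥385,530.00 × 0% = ¥0.00.
Line 3 (5825.69, Ravia, 148 units, ¥21,544.36):
Base rate for 5825.69 is ¥2.69/unit.
Additional duty on 5825.69 from Ravia: +27.3% ad valorem. Applied ad valorem rate = 27.3%.
Duty = ¥21,544.36 × 27.3% + 148 × ¥2.69 = ¥6,279.73.
Line 4 (1825.04, Durmark, 143 liters, ¥15,802.93):
Base rate for 1825.04 is 12.5%.
The additional-duty order on 1825.04 targets Ravia, not Durmark; it does not apply.
Duty = ¥15,802.93 × 12.5% = ¥1,975.37.
Total = ¥0.00 + ¥0.00 + ¥6,279.73 + ¥1,975.37 = ¥8,255.10.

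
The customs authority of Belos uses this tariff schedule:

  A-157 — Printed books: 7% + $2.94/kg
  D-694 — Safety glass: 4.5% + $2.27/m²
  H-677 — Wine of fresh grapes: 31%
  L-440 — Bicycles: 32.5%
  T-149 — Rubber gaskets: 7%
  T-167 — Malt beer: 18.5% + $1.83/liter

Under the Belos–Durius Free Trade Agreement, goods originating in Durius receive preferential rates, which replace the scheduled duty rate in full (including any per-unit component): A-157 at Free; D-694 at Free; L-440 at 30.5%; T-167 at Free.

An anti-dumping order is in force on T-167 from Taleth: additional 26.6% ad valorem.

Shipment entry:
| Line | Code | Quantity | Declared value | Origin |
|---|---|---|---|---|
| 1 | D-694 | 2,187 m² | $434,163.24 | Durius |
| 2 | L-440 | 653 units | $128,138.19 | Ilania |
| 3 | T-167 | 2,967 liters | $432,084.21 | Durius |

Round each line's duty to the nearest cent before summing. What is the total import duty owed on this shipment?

$41,644.91

Line 1 (D-694, Durius, 2,187 m², $434,163.24):
Base rate for D-694 is 4.5% + $2.27/m².
Origin Durius qualifies under the Belos–Durius agreement and D-694 is covered: preferential rate Free applies instead.
Duty = $434,163.24 × 0% = $0.00.
Line 2 (L-440, Ilania, 653 units, $128,138.19):
Base rate for L-440 is 32.5%.
L-440 has an FTA preferential rate, but origin Ilania is not Durius; base rate stands.
Duty = $128,138.19 × 32.5% = $41,644.91.
Line 3 (T-167, Durius, 2,967 liters, $432,084.21):
Base rate for T-167 is 18.5% + $1.83/liter.
Origin Durius qualifies under the Belos–Durius agreement and T-167 is covered: preferential rate Free applies instead.
The additional-duty order on T-167 targets Taleth, not Durius; it does not apply.
Duty = $432,084.21 × 0% = $0.00.
Total = $0.00 + $41,644.91 + $0.00 = $41,644.91.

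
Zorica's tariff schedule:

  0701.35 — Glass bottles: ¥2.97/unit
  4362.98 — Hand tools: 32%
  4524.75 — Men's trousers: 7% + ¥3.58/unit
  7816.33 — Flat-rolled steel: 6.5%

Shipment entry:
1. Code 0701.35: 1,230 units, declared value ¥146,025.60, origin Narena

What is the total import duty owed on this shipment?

¥3,653.10

Line 1 (0701.35, Narena, 1,230 units, ¥146,025.60):
Base rate for 0701.35 is ¥2.97/unit.
Duty = 1,230 × ¥2.97 = ¥3,653.10.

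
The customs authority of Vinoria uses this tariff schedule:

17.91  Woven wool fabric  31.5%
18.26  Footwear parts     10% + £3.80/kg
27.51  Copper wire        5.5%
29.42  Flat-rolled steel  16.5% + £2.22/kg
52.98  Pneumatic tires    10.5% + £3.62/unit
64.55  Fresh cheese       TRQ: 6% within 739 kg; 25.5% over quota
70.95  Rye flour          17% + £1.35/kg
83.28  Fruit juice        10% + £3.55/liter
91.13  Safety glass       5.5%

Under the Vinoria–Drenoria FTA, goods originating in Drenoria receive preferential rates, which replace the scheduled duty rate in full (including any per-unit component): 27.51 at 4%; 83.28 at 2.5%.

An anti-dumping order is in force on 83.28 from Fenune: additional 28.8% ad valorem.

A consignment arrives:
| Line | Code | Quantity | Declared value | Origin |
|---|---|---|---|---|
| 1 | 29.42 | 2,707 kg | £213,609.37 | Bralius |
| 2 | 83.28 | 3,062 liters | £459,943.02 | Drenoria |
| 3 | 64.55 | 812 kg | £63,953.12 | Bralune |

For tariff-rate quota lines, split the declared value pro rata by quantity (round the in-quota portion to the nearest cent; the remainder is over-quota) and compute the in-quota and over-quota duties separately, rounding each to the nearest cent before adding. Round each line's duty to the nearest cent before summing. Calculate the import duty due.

Line 1 (29.42, Bralius, 2,707 kg, £213,609.37):
Base rate for 29.42 is 16.5% + £2.22/kg.
Duty = £213,609.37 × 16.5% + 2,707 × £2.22 = £41,255.09.
Line 2 (83.28, Drenoria, 3,062 liters, £459,943.02):
Base rate for 83.28 is 10% + £3.55/liter.
Origin Drenoria qualifies under the Vinoria–Drenoria agreement and 83.28 is covered: preferential rate 2.5% applies instead.
The additional-duty order on 83.28 targets Fenune, not Drenoria; it does not apply.
Duty = £459,943.02 × 2.5% = £11,498.58.
Line 3 (64.55, Bralune, 812 kg, £63,953.12):
Code 64.55 is under a tariff-rate quota (threshold 739 kg). In-quota: 739 kg at 6%; over-quota: 73 kg at 25.5%.
Pro-rata value split: in-quota = £63,953.12 × 739/812 = £58,203.64; over-quota = £63,953.12 − £58,203.64 = £5,749.48.
In-quota duty = £58,203.64 × 6% = £3,492.22. Over-quota duty = £5,749.48 × 25.5% = £1,466.12.
Line duty = £3,492.22 + £1,466.12 = £4,958.34.
Total = £41,255.09 + £11,498.58 + £4,958.34 = £57,712.01.

£57,712.01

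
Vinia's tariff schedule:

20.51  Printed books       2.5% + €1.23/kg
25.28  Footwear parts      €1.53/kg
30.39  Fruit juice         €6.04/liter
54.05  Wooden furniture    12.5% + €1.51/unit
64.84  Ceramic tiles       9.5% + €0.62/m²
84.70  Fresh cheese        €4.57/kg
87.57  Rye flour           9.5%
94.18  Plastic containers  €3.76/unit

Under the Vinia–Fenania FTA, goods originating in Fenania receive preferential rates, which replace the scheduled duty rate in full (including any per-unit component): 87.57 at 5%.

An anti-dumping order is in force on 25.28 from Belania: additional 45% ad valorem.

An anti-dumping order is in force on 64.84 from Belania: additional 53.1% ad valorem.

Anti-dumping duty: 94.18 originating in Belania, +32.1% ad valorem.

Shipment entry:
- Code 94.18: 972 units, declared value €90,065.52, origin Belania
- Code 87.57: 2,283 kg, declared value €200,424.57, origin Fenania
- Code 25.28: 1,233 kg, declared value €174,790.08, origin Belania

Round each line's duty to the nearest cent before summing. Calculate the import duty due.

Line 1 (94.18, Belania, 972 units, €90,065.52):
Base rate for 94.18 is €3.76/unit.
Additional duty on 94.18 from Belania: +32.1% ad valorem. Applied ad valorem rate = 32.1%.
Duty = €90,065.52 × 32.1% + 972 × €3.76 = €32,565.75.
Line 2 (87.57, Fenania, 2,283 kg, €200,424.57):
Base rate for 87.57 is 9.5%.
Origin Fenania qualifies under the Vinia–Fenania agreement and 87.57 is covered: preferential rate 5% applies instead.
Duty = €200,424.57 × 5% = €10,021.23.
Line 3 (25.28, Belania, 1,233 kg, €174,790.08):
Base rate for 25.28 is €1.53/kg.
Additional duty on 25.28 from Belania: +45% ad valorem. Applied ad valorem rate = 45%.
Duty = €174,790.08 × 45% + 1,233 × €1.53 = €80,542.03.
Total = €32,565.75 + €10,021.23 + €80,542.03 = €123,129.01.

€123,129.01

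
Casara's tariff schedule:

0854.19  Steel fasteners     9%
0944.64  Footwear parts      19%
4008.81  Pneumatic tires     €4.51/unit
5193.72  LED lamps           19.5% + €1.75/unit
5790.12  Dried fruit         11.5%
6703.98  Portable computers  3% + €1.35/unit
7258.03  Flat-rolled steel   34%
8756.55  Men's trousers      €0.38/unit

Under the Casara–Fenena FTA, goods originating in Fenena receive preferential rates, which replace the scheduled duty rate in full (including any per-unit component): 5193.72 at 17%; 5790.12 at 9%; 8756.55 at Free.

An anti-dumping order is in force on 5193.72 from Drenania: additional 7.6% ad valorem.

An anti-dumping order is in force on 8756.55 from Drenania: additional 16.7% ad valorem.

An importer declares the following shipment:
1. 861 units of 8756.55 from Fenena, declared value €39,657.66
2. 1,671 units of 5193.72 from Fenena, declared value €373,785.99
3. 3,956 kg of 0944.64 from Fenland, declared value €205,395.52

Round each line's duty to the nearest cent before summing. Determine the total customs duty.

Line 1 (8756.55, Fenena, 861 units, €39,657.66):
Base rate for 8756.55 is €0.38/unit.
Origin Fenena qualifies under the Casara–Fenena agreement and 8756.55 is covered: preferential rate Free applies instead.
The additional-duty order on 8756.55 targets Drenania, not Fenena; it does not apply.
Duty = €39,657.66 × 0% = €0.00.
Line 2 (5193.72, Fenena, 1,671 units, €373,785.99):
Base rate for 5193.72 is 19.5% + €1.75/unit.
Origin Fenena qualifies under the Casara–Fenena agreement and 5193.72 is covered: preferential rate 17% applies instead.
The additional-duty order on 5193.72 targets Drenania, not Fenena; it does not apply.
Duty = €373,785.99 × 17% = €63,543.62.
Line 3 (0944.64, Fenland, 3,956 kg, €205,395.52):
Base rate for 0944.64 is 19%.
Duty = €205,395.52 × 19% = €39,025.15.
Total = €0.00 + €63,543.62 + €39,025.15 = €102,568.77.

€102,568.77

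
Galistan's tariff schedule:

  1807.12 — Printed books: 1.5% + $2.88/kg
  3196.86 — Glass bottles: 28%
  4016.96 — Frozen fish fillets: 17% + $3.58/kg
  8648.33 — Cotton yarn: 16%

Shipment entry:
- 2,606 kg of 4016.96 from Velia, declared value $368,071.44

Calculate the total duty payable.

$71,901.62

Line 1 (4016.96, Velia, 2,606 kg, $368,071.44):
Base rate for 4016.96 is 17% + $3.58/kg.
Duty = $368,071.44 × 17% + 2,606 × $3.58 = $71,901.62.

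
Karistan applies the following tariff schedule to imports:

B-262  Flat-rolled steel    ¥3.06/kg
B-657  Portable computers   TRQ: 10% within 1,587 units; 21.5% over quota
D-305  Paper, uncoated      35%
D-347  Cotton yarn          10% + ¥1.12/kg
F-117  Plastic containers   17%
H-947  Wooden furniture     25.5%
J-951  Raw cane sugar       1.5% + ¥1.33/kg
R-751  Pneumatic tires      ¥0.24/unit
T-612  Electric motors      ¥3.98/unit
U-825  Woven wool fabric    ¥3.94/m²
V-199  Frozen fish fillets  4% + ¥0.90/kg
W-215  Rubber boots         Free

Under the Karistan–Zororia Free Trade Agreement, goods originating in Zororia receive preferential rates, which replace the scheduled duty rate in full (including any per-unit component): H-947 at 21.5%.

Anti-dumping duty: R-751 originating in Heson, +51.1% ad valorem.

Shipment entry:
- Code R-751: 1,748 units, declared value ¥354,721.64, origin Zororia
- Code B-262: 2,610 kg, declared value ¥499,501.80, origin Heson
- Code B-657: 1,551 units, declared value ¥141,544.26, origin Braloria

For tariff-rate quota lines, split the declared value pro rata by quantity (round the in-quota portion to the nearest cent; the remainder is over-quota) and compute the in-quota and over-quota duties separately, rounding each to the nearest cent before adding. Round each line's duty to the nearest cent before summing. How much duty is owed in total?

Line 1 (R-751, Zororia, 1,748 units, ¥354,721.64):
Base rate for R-751 is ¥0.24/unit.
Origin Zororia is the FTA partner but R-751 is not on the preference list; base rate stands.
The additional-duty order on R-751 targets Heson, not Zororia; it does not apply.
Duty = 1,748 × ¥0.24 = ¥419.52.
Line 2 (B-262, Heson, 2,610 kg, ¥499,501.80):
Base rate for B-262 is ¥3.06/kg.
Duty = 2,610 × ¥3.06 = ¥7,986.60.
Line 3 (B-657, Braloria, 1,551 units, ¥141,544.26):
Code B-657 is under a tariff-rate quota (threshold 1,587 units). Quantity 1,551 units is within the quota, so the in-quota rate 10% applies to the full value.
Duty = ¥141,544.26 × 10% = ¥14,154.43.
Total = ¥419.52 + ¥7,986.60 + ¥14,154.43 = ¥22,560.55.

¥22,560.55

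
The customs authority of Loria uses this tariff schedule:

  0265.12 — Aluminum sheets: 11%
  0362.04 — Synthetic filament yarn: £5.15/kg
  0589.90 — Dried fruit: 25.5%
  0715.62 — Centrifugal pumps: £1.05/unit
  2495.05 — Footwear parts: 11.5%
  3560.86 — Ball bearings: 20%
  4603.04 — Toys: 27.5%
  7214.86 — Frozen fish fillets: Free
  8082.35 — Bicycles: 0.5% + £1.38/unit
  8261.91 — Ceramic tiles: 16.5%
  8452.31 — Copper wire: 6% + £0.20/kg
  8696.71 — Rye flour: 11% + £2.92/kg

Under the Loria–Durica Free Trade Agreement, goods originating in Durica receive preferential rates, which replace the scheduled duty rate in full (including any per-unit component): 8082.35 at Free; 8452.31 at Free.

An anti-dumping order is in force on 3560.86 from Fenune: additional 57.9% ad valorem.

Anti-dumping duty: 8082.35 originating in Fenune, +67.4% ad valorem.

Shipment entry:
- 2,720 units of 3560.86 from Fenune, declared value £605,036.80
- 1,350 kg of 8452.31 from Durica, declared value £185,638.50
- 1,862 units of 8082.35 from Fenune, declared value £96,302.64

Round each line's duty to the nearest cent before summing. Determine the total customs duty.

Line 1 (3560.86, Fenune, 2,720 units, £605,036.80):
Base rate for 3560.86 is 20%.
Additional duty on 3560.86 from Fenune: +57.9%. Applied ad valorem rate: 20% + 57.9% = 77.9%.
Duty = £605,036.80 × 77.9% = £471,323.67.
Line 2 (8452.31, Durica, 1,350 kg, £185,638.50):
Base rate for 8452.31 is 6% + £0.20/kg.
Origin Durica qualifies under the Loria–Durica agreement and 8452.31 is covered: preferential rate Free applies instead.
Duty = £185,638.50 × 0% = £0.00.
Line 3 (8082.35, Fenune, 1,862 units, £96,302.64):
Base rate for 8082.35 is 0.5% + £1.38/unit.
8082.35 has an FTA preferential rate, but origin Fenune is not Durica; base rate stands.
Additional duty on 8082.35 from Fenune: +67.4%. Applied ad valorem rate: 0.5% + 67.4% = 67.9%.
Duty = £96,302.64 × 67.9% + 1,862 × £1.38 = £67,959.05.
Total = £471,323.67 + £0.00 + £67,959.05 = £539,282.72.

£539,282.72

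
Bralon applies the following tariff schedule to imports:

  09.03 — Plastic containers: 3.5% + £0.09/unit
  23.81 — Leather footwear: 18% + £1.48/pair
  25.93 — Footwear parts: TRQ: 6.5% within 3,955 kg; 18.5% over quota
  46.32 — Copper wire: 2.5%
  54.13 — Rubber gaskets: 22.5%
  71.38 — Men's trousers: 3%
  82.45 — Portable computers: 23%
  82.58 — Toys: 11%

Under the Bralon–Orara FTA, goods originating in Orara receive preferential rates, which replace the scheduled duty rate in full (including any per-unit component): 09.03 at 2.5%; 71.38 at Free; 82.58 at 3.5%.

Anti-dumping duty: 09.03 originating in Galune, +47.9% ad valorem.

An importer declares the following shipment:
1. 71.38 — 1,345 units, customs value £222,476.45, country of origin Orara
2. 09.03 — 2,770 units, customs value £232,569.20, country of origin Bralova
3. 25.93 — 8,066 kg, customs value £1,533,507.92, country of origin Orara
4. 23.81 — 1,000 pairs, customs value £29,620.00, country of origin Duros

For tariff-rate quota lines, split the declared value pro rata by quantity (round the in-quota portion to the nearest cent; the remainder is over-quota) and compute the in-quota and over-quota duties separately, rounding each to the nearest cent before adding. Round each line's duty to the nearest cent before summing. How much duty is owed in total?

Line 1 (71.38, Orara, 1,345 units, £222,476.45):
Base rate for 71.38 is 3%.
Origin Orara qualifies under the Bralon–Orara agreement and 71.38 is covered: preferential rate Free applies instead.
Duty = £222,476.45 × 0% = £0.00.
Line 2 (09.03, Bralova, 2,770 units, £232,569.20):
Base rate for 09.03 is 3.5% + £0.09/unit.
09.03 has an FTA preferential rate, but origin Bralova is not Orara; base rate stands.
The additional-duty order on 09.03 targets Galune, not Bralova; it does not apply.
Duty = £232,569.20 × 3.5% + 2,770 × £0.09 = £8,389.22.
Line 3 (25.93, Orara, 8,066 kg, £1,533,507.92):
Code 25.93 is under a tariff-rate quota (threshold 3,955 kg). In-quota: 3,955 kg at 6.5%; over-quota: 4,111 kg at 18.5%.
Pro-rata value split: in-quota = £1,533,507.92 × 3,955/8,066 = £751,924.60; over-quota = £1,533,507.92 − £751,924.60 = £781,583.32.
In-quota duty = £751,924.60 × 6.5% = £48,875.10. Over-quota duty = £781,583.32 × 18.5% = £144,592.91.
Line duty = £48,875.10 + £144,592.91 = £193,468.01.
Line 4 (23.81, Duros, 1,000 pairs, £29,620.00):
Base rate for 23.81 is 18% + £1.48/pair.
Duty = £29,620.00 × 18% + 1,000 × £1.48 = £6,811.60.
Total = £0.00 + £8,389.22 + £193,468.01 + £6,811.60 = £208,668.83.

£208,668.83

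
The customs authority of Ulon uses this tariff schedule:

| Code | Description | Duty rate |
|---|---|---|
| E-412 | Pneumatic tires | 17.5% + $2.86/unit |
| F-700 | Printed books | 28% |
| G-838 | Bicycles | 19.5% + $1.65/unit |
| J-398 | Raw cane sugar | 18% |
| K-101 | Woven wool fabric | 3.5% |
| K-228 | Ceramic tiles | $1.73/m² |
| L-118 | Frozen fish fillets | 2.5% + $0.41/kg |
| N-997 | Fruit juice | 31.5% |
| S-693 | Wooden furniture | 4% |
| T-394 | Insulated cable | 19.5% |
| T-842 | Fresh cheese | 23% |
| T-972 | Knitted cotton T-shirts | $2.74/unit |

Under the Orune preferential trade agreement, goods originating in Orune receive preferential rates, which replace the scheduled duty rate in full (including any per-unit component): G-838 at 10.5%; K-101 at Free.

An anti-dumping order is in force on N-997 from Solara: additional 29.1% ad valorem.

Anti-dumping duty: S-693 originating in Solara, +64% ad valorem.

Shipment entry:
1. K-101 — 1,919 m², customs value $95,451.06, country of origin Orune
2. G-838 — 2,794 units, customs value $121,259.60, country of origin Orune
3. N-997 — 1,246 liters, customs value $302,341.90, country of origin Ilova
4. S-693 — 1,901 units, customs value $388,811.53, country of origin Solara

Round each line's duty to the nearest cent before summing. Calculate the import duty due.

Line 1 (K-101, Orune, 1,919 m², $95,451.06):
Base rate for K-101 is 3.5%.
Origin Orune qualifies under the Ulon–Orune agreement and K-101 is covered: preferential rate Free applies instead.
Duty = $95,451.06 × 0% = $0.00.
Line 2 (G-838, Orune, 2,794 units, $121,259.60):
Base rate for G-838 is 19.5% + $1.65/unit.
Origin Orune qualifies under the Ulon–Orune agreement and G-838 is covered: preferential rate 10.5% applies instead.
Duty = $121,259.60 × 10.5% = $12,732.26.
Line 3 (N-997, Ilova, 1,246 liters, $302,341.90):
Base rate for N-997 is 31.5%.
The additional-duty order on N-997 targets Solara, not Ilova; it does not apply.
Duty = $302,341.90 × 31.5% = $95,237.70.
Line 4 (S-693, Solara, 1,901 units, $388,811.53):
Base rate for S-693 is 4%.
Additional duty on S-693 from Solara: +64%. Applied ad valorem rate: 4% + 64% = 68%.
Duty = $388,811.53 × 68% = $264,391.84.
Total = $0.00 + $12,732.26 + $95,237.70 + $264,391.84 = $372,361.80.

$372,361.80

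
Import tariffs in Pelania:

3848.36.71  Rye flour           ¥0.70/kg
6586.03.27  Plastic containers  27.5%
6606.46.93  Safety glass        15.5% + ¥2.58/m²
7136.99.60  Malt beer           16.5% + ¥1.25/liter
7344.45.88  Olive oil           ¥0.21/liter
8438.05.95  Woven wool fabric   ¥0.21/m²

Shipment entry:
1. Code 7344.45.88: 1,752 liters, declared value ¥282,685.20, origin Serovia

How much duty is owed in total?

¥367.92

Line 1 (7344.45.88, Serovia, 1,752 liters, ¥282,685.20):
Base rate for 7344.45.88 is ¥0.21/liter.
Duty = 1,752 × ¥0.21 = ¥367.92.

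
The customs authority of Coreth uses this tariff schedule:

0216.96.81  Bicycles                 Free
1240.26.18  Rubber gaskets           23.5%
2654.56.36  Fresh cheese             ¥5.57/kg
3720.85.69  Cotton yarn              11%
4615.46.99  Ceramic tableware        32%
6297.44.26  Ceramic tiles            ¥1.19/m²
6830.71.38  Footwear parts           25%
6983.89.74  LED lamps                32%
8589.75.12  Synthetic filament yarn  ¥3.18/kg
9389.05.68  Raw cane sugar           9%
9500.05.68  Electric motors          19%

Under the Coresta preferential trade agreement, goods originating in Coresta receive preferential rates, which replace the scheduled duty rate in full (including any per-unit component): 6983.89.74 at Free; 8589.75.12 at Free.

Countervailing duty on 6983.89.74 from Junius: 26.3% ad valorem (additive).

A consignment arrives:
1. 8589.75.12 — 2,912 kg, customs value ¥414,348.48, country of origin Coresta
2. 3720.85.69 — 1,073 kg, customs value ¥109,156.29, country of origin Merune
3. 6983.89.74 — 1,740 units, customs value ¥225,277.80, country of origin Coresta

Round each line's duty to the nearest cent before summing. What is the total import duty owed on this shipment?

¥12,007.19

Line 1 (8589.75.12, Coresta, 2,912 kg, ¥414,348.48):
Base rate for 8589.75.12 is ¥3.18/kg.
Origin Coresta qualifies under the Coreth–Coresta agreement and 8589.75.12 is covered: preferential rate Free applies instead.
Duty = ¥414,348.48 × 0% = ¥0.00.
Line 2 (3720.85.69, Merune, 1,073 kg, ¥109,156.29):
Base rate for 3720.85.69 is 11%.
Duty = ¥109,156.29 × 11% = ¥12,007.19.
Line 3 (6983.89.74, Coresta, 1,740 units, ¥225,277.80):
Base rate for 6983.89.74 is 32%.
Origin Coresta qualifies under the Coreth–Coresta agreement and 6983.89.74 is covered: preferential rate Free applies instead.
The additional-duty order on 6983.89.74 targets Junius, not Coresta; it does not apply.
Duty = ¥225,277.80 × 0% = ¥0.00.
Total = ¥0.00 + ¥12,007.19 + ¥0.00 = ¥12,007.19.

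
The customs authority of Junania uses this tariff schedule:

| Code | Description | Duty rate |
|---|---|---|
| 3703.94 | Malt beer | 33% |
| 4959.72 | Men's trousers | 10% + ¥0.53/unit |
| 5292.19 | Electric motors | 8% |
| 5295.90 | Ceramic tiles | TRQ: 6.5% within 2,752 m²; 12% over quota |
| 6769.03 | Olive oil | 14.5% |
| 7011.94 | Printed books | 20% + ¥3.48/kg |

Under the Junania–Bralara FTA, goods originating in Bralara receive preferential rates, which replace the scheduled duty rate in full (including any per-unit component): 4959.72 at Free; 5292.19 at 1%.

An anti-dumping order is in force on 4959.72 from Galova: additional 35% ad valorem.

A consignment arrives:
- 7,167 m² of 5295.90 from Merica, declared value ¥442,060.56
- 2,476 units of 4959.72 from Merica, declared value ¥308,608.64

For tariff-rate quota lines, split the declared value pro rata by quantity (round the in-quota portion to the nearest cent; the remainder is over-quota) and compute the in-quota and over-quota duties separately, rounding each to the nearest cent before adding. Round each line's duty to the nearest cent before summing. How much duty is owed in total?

¥75,884.52

Line 1 (5295.90, Merica, 7,167 m², ¥442,060.56):
Code 5295.90 is under a tariff-rate quota (threshold 2,752 m²). In-quota: 2,752 m² at 6.5%; over-quota: 4,415 m² at 12%.
Pro-rata value split: in-quota = ¥442,060.56 × 2,752/7,167 = ¥169,743.36; over-quota = ¥442,060.56 − ¥169,743.36 = ¥272,317.20.
In-quota duty = ¥169,743.36 × 6.5% = ¥11,033.32. Over-quota duty = ¥272,317.20 × 12% = ¥32,678.06.
Line duty = ¥11,033.32 + ¥32,678.06 = ¥43,711.38.
Line 2 (4959.72, Merica, 2,476 units, ¥308,608.64):
Base rate for 4959.72 is 10% + ¥0.53/unit.
4959.72 has an FTA preferential rate, but origin Merica is not Bralara; base rate stands.
The additional-duty order on 4959.72 targets Galova, not Merica; it does not apply.
Duty = ¥308,608.64 × 10% + 2,476 × ¥0.53 = ¥32,173.14.
Total = ¥43,711.38 + ¥32,173.14 = ¥75,884.52.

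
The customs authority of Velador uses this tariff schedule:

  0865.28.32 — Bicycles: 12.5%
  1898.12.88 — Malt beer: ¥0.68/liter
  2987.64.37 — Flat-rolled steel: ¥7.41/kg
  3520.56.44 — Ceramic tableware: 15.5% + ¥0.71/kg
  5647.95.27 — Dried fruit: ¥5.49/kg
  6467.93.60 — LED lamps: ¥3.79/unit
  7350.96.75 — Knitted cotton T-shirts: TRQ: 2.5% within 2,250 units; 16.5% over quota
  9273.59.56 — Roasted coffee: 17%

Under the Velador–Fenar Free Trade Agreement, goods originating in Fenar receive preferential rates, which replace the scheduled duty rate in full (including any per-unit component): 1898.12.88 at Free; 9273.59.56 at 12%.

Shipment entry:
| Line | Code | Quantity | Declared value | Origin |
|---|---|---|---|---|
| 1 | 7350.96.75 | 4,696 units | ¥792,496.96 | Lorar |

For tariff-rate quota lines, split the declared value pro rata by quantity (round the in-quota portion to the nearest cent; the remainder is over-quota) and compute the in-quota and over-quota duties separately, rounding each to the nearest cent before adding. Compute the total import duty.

¥77,602.60

Line 1 (7350.96.75, Lorar, 4,696 units, ¥792,496.96):
Code 7350.96.75 is under a tariff-rate quota (threshold 2,250 units). In-quota: 2,250 units at 2.5%; over-quota: 2,446 units at 16.5%.
Pro-rata value split: in-quota = ¥792,496.96 × 2,250/4,696 = ¥379,710.00; over-quota = ¥792,496.96 − ¥379,710.00 = ¥412,786.96.
In-quota duty = ¥379,710.00 × 2.5% = ¥9,492.75. Over-quota duty = ¥412,786.96 × 16.5% = ¥68,109.85.
Line duty = ¥9,492.75 + ¥68,109.85 = ¥77,602.60.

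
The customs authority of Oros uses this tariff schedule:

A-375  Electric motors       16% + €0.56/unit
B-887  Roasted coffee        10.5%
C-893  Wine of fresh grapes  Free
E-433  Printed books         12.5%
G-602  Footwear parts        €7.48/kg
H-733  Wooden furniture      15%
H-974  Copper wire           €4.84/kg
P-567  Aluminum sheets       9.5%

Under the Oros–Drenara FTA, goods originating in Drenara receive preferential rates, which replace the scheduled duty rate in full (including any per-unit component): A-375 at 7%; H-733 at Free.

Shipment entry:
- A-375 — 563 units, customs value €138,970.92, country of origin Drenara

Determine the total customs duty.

€9,727.96

Line 1 (A-375, Drenara, 563 units, €138,970.92):
Base rate for A-375 is 16% + €0.56/unit.
Origin Drenara qualifies under the Oros–Drenara agreement and A-375 is covered: preferential rate 7% applies instead.
Duty = €138,970.92 × 7% = €9,727.96.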